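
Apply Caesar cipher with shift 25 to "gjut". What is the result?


Caesar cipher: shift "gjut" by 25
  'g' (pos 6) + 25 = pos 5 = 'f'
  'j' (pos 9) + 25 = pos 8 = 'i'
  'u' (pos 20) + 25 = pos 19 = 't'
  't' (pos 19) + 25 = pos 18 = 's'
Result: fits

fits


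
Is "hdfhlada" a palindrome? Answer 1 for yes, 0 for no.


Input: hdfhlada
Reversed: adalhfdh
  Compare pos 0 ('h') with pos 7 ('a'): MISMATCH
  Compare pos 1 ('d') with pos 6 ('d'): match
  Compare pos 2 ('f') with pos 5 ('a'): MISMATCH
  Compare pos 3 ('h') with pos 4 ('l'): MISMATCH
Result: not a palindrome

0


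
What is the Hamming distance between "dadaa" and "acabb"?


Comparing "dadaa" and "acabb" position by position:
  Position 0: 'd' vs 'a' => differ
  Position 1: 'a' vs 'c' => differ
  Position 2: 'd' vs 'a' => differ
  Position 3: 'a' vs 'b' => differ
  Position 4: 'a' vs 'b' => differ
Total differences (Hamming distance): 5

5


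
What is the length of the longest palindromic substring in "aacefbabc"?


Input: "aacefbabc"
Checking substrings for palindromes:
  [5:8] "bab" (len 3) => palindrome
  [0:2] "aa" (len 2) => palindrome
Longest palindromic substring: "bab" with length 3

3


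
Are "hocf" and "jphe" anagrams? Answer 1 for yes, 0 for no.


Strings: "hocf", "jphe"
Sorted first:  cfho
Sorted second: ehjp
Differ at position 0: 'c' vs 'e' => not anagrams

0


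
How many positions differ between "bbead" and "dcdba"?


Comparing "bbead" and "dcdba" position by position:
  Position 0: 'b' vs 'd' => DIFFER
  Position 1: 'b' vs 'c' => DIFFER
  Position 2: 'e' vs 'd' => DIFFER
  Position 3: 'a' vs 'b' => DIFFER
  Position 4: 'd' vs 'a' => DIFFER
Positions that differ: 5

5


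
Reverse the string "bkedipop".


Input: bkedipop
Reading characters right to left:
  Position 7: 'p'
  Position 6: 'o'
  Position 5: 'p'
  Position 4: 'i'
  Position 3: 'd'
  Position 2: 'e'
  Position 1: 'k'
  Position 0: 'b'
Reversed: popidekb

popidekb


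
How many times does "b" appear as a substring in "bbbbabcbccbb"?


Searching for "b" in "bbbbabcbccbb"
Scanning each position:
  Position 0: "b" => MATCH
  Position 1: "b" => MATCH
  Position 2: "b" => MATCH
  Position 3: "b" => MATCH
  Position 4: "a" => no
  Position 5: "b" => MATCH
  Position 6: "c" => no
  Position 7: "b" => MATCH
  Position 8: "c" => no
  Position 9: "c" => no
  Position 10: "b" => MATCH
  Position 11: "b" => MATCH
Total occurrences: 8

8


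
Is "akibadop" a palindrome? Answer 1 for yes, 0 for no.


Input: akibadop
Reversed: podabika
  Compare pos 0 ('a') with pos 7 ('p'): MISMATCH
  Compare pos 1 ('k') with pos 6 ('o'): MISMATCH
  Compare pos 2 ('i') with pos 5 ('d'): MISMATCH
  Compare pos 3 ('b') with pos 4 ('a'): MISMATCH
Result: not a palindrome

0


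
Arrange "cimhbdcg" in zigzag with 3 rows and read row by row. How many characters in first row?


Zigzag "cimhbdcg" into 3 rows:
Placing characters:
  'c' => row 0
  'i' => row 1
  'm' => row 2
  'h' => row 1
  'b' => row 0
  'd' => row 1
  'c' => row 2
  'g' => row 1
Rows:
  Row 0: "cb"
  Row 1: "ihdg"
  Row 2: "mc"
First row length: 2

2


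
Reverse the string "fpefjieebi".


Input: fpefjieebi
Reading characters right to left:
  Position 9: 'i'
  Position 8: 'b'
  Position 7: 'e'
  Position 6: 'e'
  Position 5: 'i'
  Position 4: 'j'
  Position 3: 'f'
  Position 2: 'e'
  Position 1: 'p'
  Position 0: 'f'
Reversed: ibeeijfepf

ibeeijfepf


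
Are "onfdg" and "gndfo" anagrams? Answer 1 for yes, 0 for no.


Strings: "onfdg", "gndfo"
Sorted first:  dfgno
Sorted second: dfgno
Sorted forms match => anagrams

1


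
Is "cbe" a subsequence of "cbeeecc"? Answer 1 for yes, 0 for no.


Check if "cbe" is a subsequence of "cbeeecc"
Greedy scan:
  Position 0 ('c'): matches sub[0] = 'c'
  Position 1 ('b'): matches sub[1] = 'b'
  Position 2 ('e'): matches sub[2] = 'e'
  Position 3 ('e'): no match needed
  Position 4 ('e'): no match needed
  Position 5 ('c'): no match needed
  Position 6 ('c'): no match needed
All 3 characters matched => is a subsequence

1


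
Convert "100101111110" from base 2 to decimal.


Input: "100101111110" in base 2
Positional expansion:
  Digit '1' (value 1) x 2^11 = 2048
  Digit '0' (value 0) x 2^10 = 0
  Digit '0' (value 0) x 2^9 = 0
  Digit '1' (value 1) x 2^8 = 256
  Digit '0' (value 0) x 2^7 = 0
  Digit '1' (value 1) x 2^6 = 64
  Digit '1' (value 1) x 2^5 = 32
  Digit '1' (value 1) x 2^4 = 16
  Digit '1' (value 1) x 2^3 = 8
  Digit '1' (value 1) x 2^2 = 4
  Digit '1' (value 1) x 2^1 = 2
  Digit '0' (value 0) x 2^0 = 0
Sum = 2430

2430


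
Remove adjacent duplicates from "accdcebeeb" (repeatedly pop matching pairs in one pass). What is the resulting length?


Input: accdcebeeb
Stack-based adjacent duplicate removal:
  Read 'a': push. Stack: a
  Read 'c': push. Stack: ac
  Read 'c': matches stack top 'c' => pop. Stack: a
  Read 'd': push. Stack: ad
  Read 'c': push. Stack: adc
  Read 'e': push. Stack: adce
  Read 'b': push. Stack: adceb
  Read 'e': push. Stack: adcebe
  Read 'e': matches stack top 'e' => pop. Stack: adceb
  Read 'b': matches stack top 'b' => pop. Stack: adce
Final stack: "adce" (length 4)

4


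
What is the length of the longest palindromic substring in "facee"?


Input: "facee"
Checking substrings for palindromes:
  [3:5] "ee" (len 2) => palindrome
Longest palindromic substring: "ee" with length 2

2


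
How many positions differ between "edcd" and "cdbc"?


Comparing "edcd" and "cdbc" position by position:
  Position 0: 'e' vs 'c' => DIFFER
  Position 1: 'd' vs 'd' => same
  Position 2: 'c' vs 'b' => DIFFER
  Position 3: 'd' vs 'c' => DIFFER
Positions that differ: 3

3


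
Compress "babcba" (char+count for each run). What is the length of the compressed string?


Input: babcba
Runs:
  'b' x 1 => "b1"
  'a' x 1 => "a1"
  'b' x 1 => "b1"
  'c' x 1 => "c1"
  'b' x 1 => "b1"
  'a' x 1 => "a1"
Compressed: "b1a1b1c1b1a1"
Compressed length: 12

12


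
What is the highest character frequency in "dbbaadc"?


Input: dbbaadc
Character counts:
  'a': 2
  'b': 2
  'c': 1
  'd': 2
Maximum frequency: 2

2


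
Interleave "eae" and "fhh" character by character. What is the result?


Interleaving "eae" and "fhh":
  Position 0: 'e' from first, 'f' from second => "ef"
  Position 1: 'a' from first, 'h' from second => "ah"
  Position 2: 'e' from first, 'h' from second => "eh"
Result: efaheh

efaheh


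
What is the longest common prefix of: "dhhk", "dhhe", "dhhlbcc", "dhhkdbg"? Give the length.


Words: dhhk, dhhe, dhhlbcc, dhhkdbg
  Position 0: all 'd' => match
  Position 1: all 'h' => match
  Position 2: all 'h' => match
  Position 3: ('k', 'e', 'l', 'k') => mismatch, stop
LCP = "dhh" (length 3)

3


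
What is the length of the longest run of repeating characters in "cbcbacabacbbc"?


Input: "cbcbacabacbbc"
Scanning for longest run:
  Position 1 ('b'): new char, reset run to 1
  Position 2 ('c'): new char, reset run to 1
  Position 3 ('b'): new char, reset run to 1
  Position 4 ('a'): new char, reset run to 1
  Position 5 ('c'): new char, reset run to 1
  Position 6 ('a'): new char, reset run to 1
  Position 7 ('b'): new char, reset run to 1
  Position 8 ('a'): new char, reset run to 1
  Position 9 ('c'): new char, reset run to 1
  Position 10 ('b'): new char, reset run to 1
  Position 11 ('b'): continues run of 'b', length=2
  Position 12 ('c'): new char, reset run to 1
Longest run: 'b' with length 2

2


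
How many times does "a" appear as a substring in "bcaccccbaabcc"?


Searching for "a" in "bcaccccbaabcc"
Scanning each position:
  Position 0: "b" => no
  Position 1: "c" => no
  Position 2: "a" => MATCH
  Position 3: "c" => no
  Position 4: "c" => no
  Position 5: "c" => no
  Position 6: "c" => no
  Position 7: "b" => no
  Position 8: "a" => MATCH
  Position 9: "a" => MATCH
  Position 10: "b" => no
  Position 11: "c" => no
  Position 12: "c" => no
Total occurrences: 3

3


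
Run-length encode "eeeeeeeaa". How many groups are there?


Input: eeeeeeeaa
Scanning for consecutive runs:
  Group 1: 'e' x 7 (positions 0-6)
  Group 2: 'a' x 2 (positions 7-8)
Total groups: 2

2


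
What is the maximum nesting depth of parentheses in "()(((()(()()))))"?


Input: "()(((()(()()))))"
Tracking depth:
  Position 0 '(': depth becomes 1
  Position 1 ')': depth becomes 0
  Position 2 '(': depth becomes 1
  Position 3 '(': depth becomes 2
  Position 4 '(': depth becomes 3
  Position 5 '(': depth becomes 4
  Position 6 ')': depth becomes 3
  Position 7 '(': depth becomes 4
  Position 8 '(': depth becomes 5
  Position 9 ')': depth becomes 4
  Position 10 '(': depth becomes 5
  Position 11 ')': depth becomes 4
  Position 12 ')': depth becomes 3
  Position 13 ')': depth becomes 2
  Position 14 ')': depth becomes 1
  Position 15 ')': depth becomes 0
Maximum depth reached: 5

5


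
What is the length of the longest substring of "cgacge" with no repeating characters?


Input: "cgacge"
Sliding window (track last position of each char):
  Position 0 ('c'): window [0,0] length 1 -- new best
  Position 1 ('g'): window [0,1] length 2 -- new best
  Position 2 ('a'): window [0,2] length 3 -- new best
  Position 3 ('c'): repeat (last at 0), move window start to 1
  Position 3 ('c'): window [1,3] length 3
  Position 4 ('g'): repeat (last at 1), move window start to 2
  Position 4 ('g'): window [2,4] length 3
  Position 5 ('e'): window [2,5] length 4 -- new best
Longest substring with no repeats: "acge" with length 4

4


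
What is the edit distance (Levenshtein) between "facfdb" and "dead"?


Computing edit distance: "facfdb" -> "dead"
DP table:
           d    e    a    d
      0    1    2    3    4
  f   1    1    2    3    4
  a   2    2    2    2    3
  c   3    3    3    3    3
  f   4    4    4    4    4
  d   5    4    5    5    4
  b   6    5    5    6    5
Edit distance = dp[6][4] = 5

5


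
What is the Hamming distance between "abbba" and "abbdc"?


Comparing "abbba" and "abbdc" position by position:
  Position 0: 'a' vs 'a' => same
  Position 1: 'b' vs 'b' => same
  Position 2: 'b' vs 'b' => same
  Position 3: 'b' vs 'd' => differ
  Position 4: 'a' vs 'c' => differ
Total differences (Hamming distance): 2

2


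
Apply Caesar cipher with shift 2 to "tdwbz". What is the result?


Caesar cipher: shift "tdwbz" by 2
  't' (pos 19) + 2 = pos 21 = 'v'
  'd' (pos 3) + 2 = pos 5 = 'f'
  'w' (pos 22) + 2 = pos 24 = 'y'
  'b' (pos 1) + 2 = pos 3 = 'd'
  'z' (pos 25) + 2 = pos 1 = 'b'
Result: vfydb

vfydb


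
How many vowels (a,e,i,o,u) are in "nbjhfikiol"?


Input: nbjhfikiol
Checking each character:
  'n' at position 0: consonant
  'b' at position 1: consonant
  'j' at position 2: consonant
  'h' at position 3: consonant
  'f' at position 4: consonant
  'i' at position 5: vowel (running total: 1)
  'k' at position 6: consonant
  'i' at position 7: vowel (running total: 2)
  'o' at position 8: vowel (running total: 3)
  'l' at position 9: consonant
Total vowels: 3

3


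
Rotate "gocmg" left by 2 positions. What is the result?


Input: "gocmg", rotate left by 2
First 2 characters: "go"
Remaining characters: "cmg"
Concatenate remaining + first: "cmg" + "go" = "cmggo"

cmggo


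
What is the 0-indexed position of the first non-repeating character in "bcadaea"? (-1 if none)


Input: bcadaea
Character frequencies:
  'a': 3
  'b': 1
  'c': 1
  'd': 1
  'e': 1
Scanning left to right for freq == 1:
  Position 0 ('b'): unique! => answer = 0

0


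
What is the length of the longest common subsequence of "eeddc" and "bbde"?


LCS of "eeddc" and "bbde"
DP table:
           b    b    d    e
      0    0    0    0    0
  e   0    0    0    0    1
  e   0    0    0    0    1
  d   0    0    0    1    1
  d   0    0    0    1    1
  c   0    0    0    1    1
LCS length = dp[5][4] = 1

1


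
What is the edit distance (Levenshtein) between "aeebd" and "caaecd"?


Computing edit distance: "aeebd" -> "caaecd"
DP table:
           c    a    a    e    c    d
      0    1    2    3    4    5    6
  a   1    1    1    2    3    4    5
  e   2    2    2    2    2    3    4
  e   3    3    3    3    2    3    4
  b   4    4    4    4    3    3    4
  d   5    5    5    5    4    4    3
Edit distance = dp[5][6] = 3

3


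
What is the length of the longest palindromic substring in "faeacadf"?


Input: "faeacadf"
Checking substrings for palindromes:
  [1:4] "aea" (len 3) => palindrome
  [3:6] "aca" (len 3) => palindrome
Longest palindromic substring: "aea" with length 3

3


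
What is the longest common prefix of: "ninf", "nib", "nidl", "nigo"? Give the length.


Words: ninf, nib, nidl, nigo
  Position 0: all 'n' => match
  Position 1: all 'i' => match
  Position 2: ('n', 'b', 'd', 'g') => mismatch, stop
LCP = "ni" (length 2)

2


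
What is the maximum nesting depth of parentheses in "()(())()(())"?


Input: "()(())()(())"
Tracking depth:
  Position 0 '(': depth becomes 1
  Position 1 ')': depth becomes 0
  Position 2 '(': depth becomes 1
  Position 3 '(': depth becomes 2
  Position 4 ')': depth becomes 1
  Position 5 ')': depth becomes 0
  Position 6 '(': depth becomes 1
  Position 7 ')': depth becomes 0
  Position 8 '(': depth becomes 1
  Position 9 '(': depth becomes 2
  Position 10 ')': depth becomes 1
  Position 11 ')': depth becomes 0
Maximum depth reached: 2

2


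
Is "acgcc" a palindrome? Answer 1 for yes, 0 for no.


Input: acgcc
Reversed: ccgca
  Compare pos 0 ('a') with pos 4 ('c'): MISMATCH
  Compare pos 1 ('c') with pos 3 ('c'): match
Result: not a palindrome

0


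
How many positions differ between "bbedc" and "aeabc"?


Comparing "bbedc" and "aeabc" position by position:
  Position 0: 'b' vs 'a' => DIFFER
  Position 1: 'b' vs 'e' => DIFFER
  Position 2: 'e' vs 'a' => DIFFER
  Position 3: 'd' vs 'b' => DIFFER
  Position 4: 'c' vs 'c' => same
Positions that differ: 4

4


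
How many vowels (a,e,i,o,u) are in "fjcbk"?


Input: fjcbk
Checking each character:
  'f' at position 0: consonant
  'j' at position 1: consonant
  'c' at position 2: consonant
  'b' at position 3: consonant
  'k' at position 4: consonant
Total vowels: 0

0


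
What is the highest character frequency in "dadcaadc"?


Input: dadcaadc
Character counts:
  'a': 3
  'c': 2
  'd': 3
Maximum frequency: 3

3


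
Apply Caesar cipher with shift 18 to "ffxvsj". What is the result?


Caesar cipher: shift "ffxvsj" by 18
  'f' (pos 5) + 18 = pos 23 = 'x'
  'f' (pos 5) + 18 = pos 23 = 'x'
  'x' (pos 23) + 18 = pos 15 = 'p'
  'v' (pos 21) + 18 = pos 13 = 'n'
  's' (pos 18) + 18 = pos 10 = 'k'
  'j' (pos 9) + 18 = pos 1 = 'b'
Result: xxpnkb

xxpnkb


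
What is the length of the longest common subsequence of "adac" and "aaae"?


LCS of "adac" and "aaae"
DP table:
           a    a    a    e
      0    0    0    0    0
  a   0    1    1    1    1
  d   0    1    1    1    1
  a   0    1    2    2    2
  c   0    1    2    2    2
LCS length = dp[4][4] = 2

2


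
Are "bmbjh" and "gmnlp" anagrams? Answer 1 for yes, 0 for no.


Strings: "bmbjh", "gmnlp"
Sorted first:  bbhjm
Sorted second: glmnp
Differ at position 0: 'b' vs 'g' => not anagrams

0


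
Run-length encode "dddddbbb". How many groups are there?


Input: dddddbbb
Scanning for consecutive runs:
  Group 1: 'd' x 5 (positions 0-4)
  Group 2: 'b' x 3 (positions 5-7)
Total groups: 2

2


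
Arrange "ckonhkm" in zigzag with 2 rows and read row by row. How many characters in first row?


Zigzag "ckonhkm" into 2 rows:
Placing characters:
  'c' => row 0
  'k' => row 1
  'o' => row 0
  'n' => row 1
  'h' => row 0
  'k' => row 1
  'm' => row 0
Rows:
  Row 0: "cohm"
  Row 1: "knk"
First row length: 4

4


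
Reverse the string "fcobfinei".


Input: fcobfinei
Reading characters right to left:
  Position 8: 'i'
  Position 7: 'e'
  Position 6: 'n'
  Position 5: 'i'
  Position 4: 'f'
  Position 3: 'b'
  Position 2: 'o'
  Position 1: 'c'
  Position 0: 'f'
Reversed: ienifbocf

ienifbocf


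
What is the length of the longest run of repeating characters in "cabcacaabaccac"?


Input: "cabcacaabaccac"
Scanning for longest run:
  Position 1 ('a'): new char, reset run to 1
  Position 2 ('b'): new char, reset run to 1
  Position 3 ('c'): new char, reset run to 1
  Position 4 ('a'): new char, reset run to 1
  Position 5 ('c'): new char, reset run to 1
  Position 6 ('a'): new char, reset run to 1
  Position 7 ('a'): continues run of 'a', length=2
  Position 8 ('b'): new char, reset run to 1
  Position 9 ('a'): new char, reset run to 1
  Position 10 ('c'): new char, reset run to 1
  Position 11 ('c'): continues run of 'c', length=2
  Position 12 ('a'): new char, reset run to 1
  Position 13 ('c'): new char, reset run to 1
Longest run: 'a' with length 2

2


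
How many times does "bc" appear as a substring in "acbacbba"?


Searching for "bc" in "acbacbba"
Scanning each position:
  Position 0: "ac" => no
  Position 1: "cb" => no
  Position 2: "ba" => no
  Position 3: "ac" => no
  Position 4: "cb" => no
  Position 5: "bb" => no
  Position 6: "ba" => no
Total occurrences: 0

0


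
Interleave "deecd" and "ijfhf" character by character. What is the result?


Interleaving "deecd" and "ijfhf":
  Position 0: 'd' from first, 'i' from second => "di"
  Position 1: 'e' from first, 'j' from second => "ej"
  Position 2: 'e' from first, 'f' from second => "ef"
  Position 3: 'c' from first, 'h' from second => "ch"
  Position 4: 'd' from first, 'f' from second => "df"
Result: diejefchdf

diejefchdf


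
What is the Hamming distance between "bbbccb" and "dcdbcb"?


Comparing "bbbccb" and "dcdbcb" position by position:
  Position 0: 'b' vs 'd' => differ
  Position 1: 'b' vs 'c' => differ
  Position 2: 'b' vs 'd' => differ
  Position 3: 'c' vs 'b' => differ
  Position 4: 'c' vs 'c' => same
  Position 5: 'b' vs 'b' => same
Total differences (Hamming distance): 4

4


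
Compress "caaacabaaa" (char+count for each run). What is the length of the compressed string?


Input: caaacabaaa
Runs:
  'c' x 1 => "c1"
  'a' x 3 => "a3"
  'c' x 1 => "c1"
  'a' x 1 => "a1"
  'b' x 1 => "b1"
  'a' x 3 => "a3"
Compressed: "c1a3c1a1b1a3"
Compressed length: 12

12


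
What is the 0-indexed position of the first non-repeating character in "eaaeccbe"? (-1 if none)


Input: eaaeccbe
Character frequencies:
  'a': 2
  'b': 1
  'c': 2
  'e': 3
Scanning left to right for freq == 1:
  Position 0 ('e'): freq=3, skip
  Position 1 ('a'): freq=2, skip
  Position 2 ('a'): freq=2, skip
  Position 3 ('e'): freq=3, skip
  Position 4 ('c'): freq=2, skip
  Position 5 ('c'): freq=2, skip
  Position 6 ('b'): unique! => answer = 6

6


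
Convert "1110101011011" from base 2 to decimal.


Input: "1110101011011" in base 2
Positional expansion:
  Digit '1' (value 1) x 2^12 = 4096
  Digit '1' (value 1) x 2^11 = 2048
  Digit '1' (value 1) x 2^10 = 1024
  Digit '0' (value 0) x 2^9 = 0
  Digit '1' (value 1) x 2^8 = 256
  Digit '0' (value 0) x 2^7 = 0
  Digit '1' (value 1) x 2^6 = 64
  Digit '0' (value 0) x 2^5 = 0
  Digit '1' (value 1) x 2^4 = 16
  Digit '1' (value 1) x 2^3 = 8
  Digit '0' (value 0) x 2^2 = 0
  Digit '1' (value 1) x 2^1 = 2
  Digit '1' (value 1) x 2^0 = 1
Sum = 7515

7515


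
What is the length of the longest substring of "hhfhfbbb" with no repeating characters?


Input: "hhfhfbbb"
Sliding window (track last position of each char):
  Position 0 ('h'): window [0,0] length 1 -- new best
  Position 1 ('h'): repeat (last at 0), move window start to 1
  Position 1 ('h'): window [1,1] length 1
  Position 2 ('f'): window [1,2] length 2 -- new best
  Position 3 ('h'): repeat (last at 1), move window start to 2
  Position 3 ('h'): window [2,3] length 2
  Position 4 ('f'): repeat (last at 2), move window start to 3
  Position 4 ('f'): window [3,4] length 2
  Position 5 ('b'): window [3,5] length 3 -- new best
  Position 6 ('b'): repeat (last at 5), move window start to 6
  Position 6 ('b'): window [6,6] length 1
  Position 7 ('b'): repeat (last at 6), move window start to 7
  Position 7 ('b'): window [7,7] length 1
Longest substring with no repeats: "hfb" with length 3

3


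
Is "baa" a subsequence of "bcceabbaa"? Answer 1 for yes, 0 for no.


Check if "baa" is a subsequence of "bcceabbaa"
Greedy scan:
  Position 0 ('b'): matches sub[0] = 'b'
  Position 1 ('c'): no match needed
  Position 2 ('c'): no match needed
  Position 3 ('e'): no match needed
  Position 4 ('a'): matches sub[1] = 'a'
  Position 5 ('b'): no match needed
  Position 6 ('b'): no match needed
  Position 7 ('a'): matches sub[2] = 'a'
  Position 8 ('a'): no match needed
All 3 characters matched => is a subsequence

1


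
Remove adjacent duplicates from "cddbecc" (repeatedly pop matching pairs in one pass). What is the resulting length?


Input: cddbecc
Stack-based adjacent duplicate removal:
  Read 'c': push. Stack: c
  Read 'd': push. Stack: cd
  Read 'd': matches stack top 'd' => pop. Stack: c
  Read 'b': push. Stack: cb
  Read 'e': push. Stack: cbe
  Read 'c': push. Stack: cbec
  Read 'c': matches stack top 'c' => pop. Stack: cbe
Final stack: "cbe" (length 3)

3


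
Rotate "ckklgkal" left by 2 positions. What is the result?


Input: "ckklgkal", rotate left by 2
First 2 characters: "ck"
Remaining characters: "klgkal"
Concatenate remaining + first: "klgkal" + "ck" = "klgkalck"

klgkalck


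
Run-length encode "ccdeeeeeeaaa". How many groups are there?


Input: ccdeeeeeeaaa
Scanning for consecutive runs:
  Group 1: 'c' x 2 (positions 0-1)
  Group 2: 'd' x 1 (positions 2-2)
  Group 3: 'e' x 6 (positions 3-8)
  Group 4: 'a' x 3 (positions 9-11)
Total groups: 4

4


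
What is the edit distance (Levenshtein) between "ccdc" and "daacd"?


Computing edit distance: "ccdc" -> "daacd"
DP table:
           d    a    a    c    d
      0    1    2    3    4    5
  c   1    1    2    3    3    4
  c   2    2    2    3    3    4
  d   3    2    3    3    4    3
  c   4    3    3    4    3    4
Edit distance = dp[4][5] = 4

4


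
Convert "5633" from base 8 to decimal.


Input: "5633" in base 8
Positional expansion:
  Digit '5' (value 5) x 8^3 = 2560
  Digit '6' (value 6) x 8^2 = 384
  Digit '3' (value 3) x 8^1 = 24
  Digit '3' (value 3) x 8^0 = 3
Sum = 2971

2971


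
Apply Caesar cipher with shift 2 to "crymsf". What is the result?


Caesar cipher: shift "crymsf" by 2
  'c' (pos 2) + 2 = pos 4 = 'e'
  'r' (pos 17) + 2 = pos 19 = 't'
  'y' (pos 24) + 2 = pos 0 = 'a'
  'm' (pos 12) + 2 = pos 14 = 'o'
  's' (pos 18) + 2 = pos 20 = 'u'
  'f' (pos 5) + 2 = pos 7 = 'h'
Result: etaouh

etaouh


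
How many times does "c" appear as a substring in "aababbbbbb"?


Searching for "c" in "aababbbbbb"
Scanning each position:
  Position 0: "a" => no
  Position 1: "a" => no
  Position 2: "b" => no
  Position 3: "a" => no
  Position 4: "b" => no
  Position 5: "b" => no
  Position 6: "b" => no
  Position 7: "b" => no
  Position 8: "b" => no
  Position 9: "b" => no
Total occurrences: 0

0


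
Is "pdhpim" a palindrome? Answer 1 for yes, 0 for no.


Input: pdhpim
Reversed: miphdp
  Compare pos 0 ('p') with pos 5 ('m'): MISMATCH
  Compare pos 1 ('d') with pos 4 ('i'): MISMATCH
  Compare pos 2 ('h') with pos 3 ('p'): MISMATCH
Result: not a palindrome

0


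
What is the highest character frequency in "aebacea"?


Input: aebacea
Character counts:
  'a': 3
  'b': 1
  'c': 1
  'e': 2
Maximum frequency: 3

3


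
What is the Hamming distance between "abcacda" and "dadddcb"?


Comparing "abcacda" and "dadddcb" position by position:
  Position 0: 'a' vs 'd' => differ
  Position 1: 'b' vs 'a' => differ
  Position 2: 'c' vs 'd' => differ
  Position 3: 'a' vs 'd' => differ
  Position 4: 'c' vs 'd' => differ
  Position 5: 'd' vs 'c' => differ
  Position 6: 'a' vs 'b' => differ
Total differences (Hamming distance): 7

7


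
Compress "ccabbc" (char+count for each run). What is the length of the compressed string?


Input: ccabbc
Runs:
  'c' x 2 => "c2"
  'a' x 1 => "a1"
  'b' x 2 => "b2"
  'c' x 1 => "c1"
Compressed: "c2a1b2c1"
Compressed length: 8

8


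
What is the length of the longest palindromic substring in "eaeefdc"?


Input: "eaeefdc"
Checking substrings for palindromes:
  [0:3] "eae" (len 3) => palindrome
  [2:4] "ee" (len 2) => palindrome
Longest palindromic substring: "eae" with length 3

3


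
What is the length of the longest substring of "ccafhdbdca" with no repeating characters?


Input: "ccafhdbdca"
Sliding window (track last position of each char):
  Position 0 ('c'): window [0,0] length 1 -- new best
  Position 1 ('c'): repeat (last at 0), move window start to 1
  Position 1 ('c'): window [1,1] length 1
  Position 2 ('a'): window [1,2] length 2 -- new best
  Position 3 ('f'): window [1,3] length 3 -- new best
  Position 4 ('h'): window [1,4] length 4 -- new best
  Position 5 ('d'): window [1,5] length 5 -- new best
  Position 6 ('b'): window [1,6] length 6 -- new best
  Position 7 ('d'): repeat (last at 5), move window start to 6
  Position 7 ('d'): window [6,7] length 2
  Position 8 ('c'): window [6,8] length 3
  Position 9 ('a'): window [6,9] length 4
Longest substring with no repeats: "cafhdb" with length 6

6


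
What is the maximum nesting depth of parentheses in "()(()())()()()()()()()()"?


Input: "()(()())()()()()()()()()"
Tracking depth:
  Position 0 '(': depth becomes 1
  Position 1 ')': depth becomes 0
  Position 2 '(': depth becomes 1
  Position 3 '(': depth becomes 2
  Position 4 ')': depth becomes 1
  Position 5 '(': depth becomes 2
  Position 6 ')': depth becomes 1
  Position 7 ')': depth becomes 0
  Position 8 '(': depth becomes 1
  Position 9 ')': depth becomes 0
  Position 10 '(': depth becomes 1
  Position 11 ')': depth becomes 0
  Position 12 '(': depth becomes 1
  Position 13 ')': depth becomes 0
  Position 14 '(': depth becomes 1
  Position 15 ')': depth becomes 0
  Position 16 '(': depth becomes 1
  Position 17 ')': depth becomes 0
  Position 18 '(': depth becomes 1
  Position 19 ')': depth becomes 0
  Position 20 '(': depth becomes 1
  Position 21 ')': depth becomes 0
  Position 22 '(': depth becomes 1
  Position 23 ')': depth becomes 0
Maximum depth reached: 2

2


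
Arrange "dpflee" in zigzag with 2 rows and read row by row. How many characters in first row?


Zigzag "dpflee" into 2 rows:
Placing characters:
  'd' => row 0
  'p' => row 1
  'f' => row 0
  'l' => row 1
  'e' => row 0
  'e' => row 1
Rows:
  Row 0: "dfe"
  Row 1: "ple"
First row length: 3

3


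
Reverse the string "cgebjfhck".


Input: cgebjfhck
Reading characters right to left:
  Position 8: 'k'
  Position 7: 'c'
  Position 6: 'h'
  Position 5: 'f'
  Position 4: 'j'
  Position 3: 'b'
  Position 2: 'e'
  Position 1: 'g'
  Position 0: 'c'
Reversed: kchfjbegc

kchfjbegc


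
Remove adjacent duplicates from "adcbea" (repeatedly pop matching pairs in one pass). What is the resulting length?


Input: adcbea
Stack-based adjacent duplicate removal:
  Read 'a': push. Stack: a
  Read 'd': push. Stack: ad
  Read 'c': push. Stack: adc
  Read 'b': push. Stack: adcb
  Read 'e': push. Stack: adcbe
  Read 'a': push. Stack: adcbea
Final stack: "adcbea" (length 6)

6


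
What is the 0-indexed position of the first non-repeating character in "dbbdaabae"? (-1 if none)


Input: dbbdaabae
Character frequencies:
  'a': 3
  'b': 3
  'd': 2
  'e': 1
Scanning left to right for freq == 1:
  Position 0 ('d'): freq=2, skip
  Position 1 ('b'): freq=3, skip
  Position 2 ('b'): freq=3, skip
  Position 3 ('d'): freq=2, skip
  Position 4 ('a'): freq=3, skip
  Position 5 ('a'): freq=3, skip
  Position 6 ('b'): freq=3, skip
  Position 7 ('a'): freq=3, skip
  Position 8 ('e'): unique! => answer = 8

8


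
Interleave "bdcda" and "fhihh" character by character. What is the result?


Interleaving "bdcda" and "fhihh":
  Position 0: 'b' from first, 'f' from second => "bf"
  Position 1: 'd' from first, 'h' from second => "dh"
  Position 2: 'c' from first, 'i' from second => "ci"
  Position 3: 'd' from first, 'h' from second => "dh"
  Position 4: 'a' from first, 'h' from second => "ah"
Result: bfdhcidhah

bfdhcidhah


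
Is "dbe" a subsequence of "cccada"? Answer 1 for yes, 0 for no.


Check if "dbe" is a subsequence of "cccada"
Greedy scan:
  Position 0 ('c'): no match needed
  Position 1 ('c'): no match needed
  Position 2 ('c'): no match needed
  Position 3 ('a'): no match needed
  Position 4 ('d'): matches sub[0] = 'd'
  Position 5 ('a'): no match needed
Only matched 1/3 characters => not a subsequence

0


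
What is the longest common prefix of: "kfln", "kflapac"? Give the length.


Words: kfln, kflapac
  Position 0: all 'k' => match
  Position 1: all 'f' => match
  Position 2: all 'l' => match
  Position 3: ('n', 'a') => mismatch, stop
LCP = "kfl" (length 3)

3


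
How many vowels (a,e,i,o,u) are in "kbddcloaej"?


Input: kbddcloaej
Checking each character:
  'k' at position 0: consonant
  'b' at position 1: consonant
  'd' at position 2: consonant
  'd' at position 3: consonant
  'c' at position 4: consonant
  'l' at position 5: consonant
  'o' at position 6: vowel (running total: 1)
  'a' at position 7: vowel (running total: 2)
  'e' at position 8: vowel (running total: 3)
  'j' at position 9: consonant
Total vowels: 3

3


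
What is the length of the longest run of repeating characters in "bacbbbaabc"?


Input: "bacbbbaabc"
Scanning for longest run:
  Position 1 ('a'): new char, reset run to 1
  Position 2 ('c'): new char, reset run to 1
  Position 3 ('b'): new char, reset run to 1
  Position 4 ('b'): continues run of 'b', length=2
  Position 5 ('b'): continues run of 'b', length=3
  Position 6 ('a'): new char, reset run to 1
  Position 7 ('a'): continues run of 'a', length=2
  Position 8 ('b'): new char, reset run to 1
  Position 9 ('c'): new char, reset run to 1
Longest run: 'b' with length 3

3


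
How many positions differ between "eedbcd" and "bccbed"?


Comparing "eedbcd" and "bccbed" position by position:
  Position 0: 'e' vs 'b' => DIFFER
  Position 1: 'e' vs 'c' => DIFFER
  Position 2: 'd' vs 'c' => DIFFER
  Position 3: 'b' vs 'b' => same
  Position 4: 'c' vs 'e' => DIFFER
  Position 5: 'd' vs 'd' => same
Positions that differ: 4

4


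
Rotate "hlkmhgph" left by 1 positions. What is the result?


Input: "hlkmhgph", rotate left by 1
First 1 characters: "h"
Remaining characters: "lkmhgph"
Concatenate remaining + first: "lkmhgph" + "h" = "lkmhgphh"

lkmhgphh


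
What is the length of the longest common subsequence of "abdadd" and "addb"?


LCS of "abdadd" and "addb"
DP table:
           a    d    d    b
      0    0    0    0    0
  a   0    1    1    1    1
  b   0    1    1    1    2
  d   0    1    2    2    2
  a   0    1    2    2    2
  d   0    1    2    3    3
  d   0    1    2    3    3
LCS length = dp[6][4] = 3

3


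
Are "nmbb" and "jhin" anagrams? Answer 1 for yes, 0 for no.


Strings: "nmbb", "jhin"
Sorted first:  bbmn
Sorted second: hijn
Differ at position 0: 'b' vs 'h' => not anagrams

0


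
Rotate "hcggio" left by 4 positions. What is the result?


Input: "hcggio", rotate left by 4
First 4 characters: "hcgg"
Remaining characters: "io"
Concatenate remaining + first: "io" + "hcgg" = "iohcgg"

iohcgg


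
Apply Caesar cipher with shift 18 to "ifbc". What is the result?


Caesar cipher: shift "ifbc" by 18
  'i' (pos 8) + 18 = pos 0 = 'a'
  'f' (pos 5) + 18 = pos 23 = 'x'
  'b' (pos 1) + 18 = pos 19 = 't'
  'c' (pos 2) + 18 = pos 20 = 'u'
Result: axtu

axtu


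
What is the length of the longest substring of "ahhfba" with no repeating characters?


Input: "ahhfba"
Sliding window (track last position of each char):
  Position 0 ('a'): window [0,0] length 1 -- new best
  Position 1 ('h'): window [0,1] length 2 -- new best
  Position 2 ('h'): repeat (last at 1), move window start to 2
  Position 2 ('h'): window [2,2] length 1
  Position 3 ('f'): window [2,3] length 2
  Position 4 ('b'): window [2,4] length 3 -- new best
  Position 5 ('a'): window [2,5] length 4 -- new best
Longest substring with no repeats: "hfba" with length 4

4


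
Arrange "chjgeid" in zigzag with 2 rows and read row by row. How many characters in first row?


Zigzag "chjgeid" into 2 rows:
Placing characters:
  'c' => row 0
  'h' => row 1
  'j' => row 0
  'g' => row 1
  'e' => row 0
  'i' => row 1
  'd' => row 0
Rows:
  Row 0: "cjed"
  Row 1: "hgi"
First row length: 4

4


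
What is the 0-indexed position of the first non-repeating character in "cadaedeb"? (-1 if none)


Input: cadaedeb
Character frequencies:
  'a': 2
  'b': 1
  'c': 1
  'd': 2
  'e': 2
Scanning left to right for freq == 1:
  Position 0 ('c'): unique! => answer = 0

0


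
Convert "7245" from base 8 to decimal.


Input: "7245" in base 8
Positional expansion:
  Digit '7' (value 7) x 8^3 = 3584
  Digit '2' (value 2) x 8^2 = 128
  Digit '4' (value 4) x 8^1 = 32
  Digit '5' (value 5) x 8^0 = 5
Sum = 3749

3749


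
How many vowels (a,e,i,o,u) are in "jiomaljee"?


Input: jiomaljee
Checking each character:
  'j' at position 0: consonant
  'i' at position 1: vowel (running total: 1)
  'o' at position 2: vowel (running total: 2)
  'm' at position 3: consonant
  'a' at position 4: vowel (running total: 3)
  'l' at position 5: consonant
  'j' at position 6: consonant
  'e' at position 7: vowel (running total: 4)
  'e' at position 8: vowel (running total: 5)
Total vowels: 5

5


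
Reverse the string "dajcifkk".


Input: dajcifkk
Reading characters right to left:
  Position 7: 'k'
  Position 6: 'k'
  Position 5: 'f'
  Position 4: 'i'
  Position 3: 'c'
  Position 2: 'j'
  Position 1: 'a'
  Position 0: 'd'
Reversed: kkficjad

kkficjad


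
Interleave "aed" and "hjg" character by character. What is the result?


Interleaving "aed" and "hjg":
  Position 0: 'a' from first, 'h' from second => "ah"
  Position 1: 'e' from first, 'j' from second => "ej"
  Position 2: 'd' from first, 'g' from second => "dg"
Result: ahejdg

ahejdg


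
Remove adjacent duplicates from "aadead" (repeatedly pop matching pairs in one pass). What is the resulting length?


Input: aadead
Stack-based adjacent duplicate removal:
  Read 'a': push. Stack: a
  Read 'a': matches stack top 'a' => pop. Stack: (empty)
  Read 'd': push. Stack: d
  Read 'e': push. Stack: de
  Read 'a': push. Stack: dea
  Read 'd': push. Stack: dead
Final stack: "dead" (length 4)

4


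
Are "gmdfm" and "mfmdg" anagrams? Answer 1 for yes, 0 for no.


Strings: "gmdfm", "mfmdg"
Sorted first:  dfgmm
Sorted second: dfgmm
Sorted forms match => anagrams

1


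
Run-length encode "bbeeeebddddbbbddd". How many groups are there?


Input: bbeeeebddddbbbddd
Scanning for consecutive runs:
  Group 1: 'b' x 2 (positions 0-1)
  Group 2: 'e' x 4 (positions 2-5)
  Group 3: 'b' x 1 (positions 6-6)
  Group 4: 'd' x 4 (positions 7-10)
  Group 5: 'b' x 3 (positions 11-13)
  Group 6: 'd' x 3 (positions 14-16)
Total groups: 6

6


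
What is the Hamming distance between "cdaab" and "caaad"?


Comparing "cdaab" and "caaad" position by position:
  Position 0: 'c' vs 'c' => same
  Position 1: 'd' vs 'a' => differ
  Position 2: 'a' vs 'a' => same
  Position 3: 'a' vs 'a' => same
  Position 4: 'b' vs 'd' => differ
Total differences (Hamming distance): 2

2


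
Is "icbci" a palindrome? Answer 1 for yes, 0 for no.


Input: icbci
Reversed: icbci
  Compare pos 0 ('i') with pos 4 ('i'): match
  Compare pos 1 ('c') with pos 3 ('c'): match
Result: palindrome

1


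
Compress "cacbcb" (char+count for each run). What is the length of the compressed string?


Input: cacbcb
Runs:
  'c' x 1 => "c1"
  'a' x 1 => "a1"
  'c' x 1 => "c1"
  'b' x 1 => "b1"
  'c' x 1 => "c1"
  'b' x 1 => "b1"
Compressed: "c1a1c1b1c1b1"
Compressed length: 12

12


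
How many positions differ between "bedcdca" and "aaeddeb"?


Comparing "bedcdca" and "aaeddeb" position by position:
  Position 0: 'b' vs 'a' => DIFFER
  Position 1: 'e' vs 'a' => DIFFER
  Position 2: 'd' vs 'e' => DIFFER
  Position 3: 'c' vs 'd' => DIFFER
  Position 4: 'd' vs 'd' => same
  Position 5: 'c' vs 'e' => DIFFER
  Position 6: 'a' vs 'b' => DIFFER
Positions that differ: 6

6


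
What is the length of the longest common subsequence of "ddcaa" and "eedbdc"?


LCS of "ddcaa" and "eedbdc"
DP table:
           e    e    d    b    d    c
      0    0    0    0    0    0    0
  d   0    0    0    1    1    1    1
  d   0    0    0    1    1    2    2
  c   0    0    0    1    1    2    3
  a   0    0    0    1    1    2    3
  a   0    0    0    1    1    2    3
LCS length = dp[5][6] = 3

3


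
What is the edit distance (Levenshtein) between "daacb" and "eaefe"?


Computing edit distance: "daacb" -> "eaefe"
DP table:
           e    a    e    f    e
      0    1    2    3    4    5
  d   1    1    2    3    4    5
  a   2    2    1    2    3    4
  a   3    3    2    2    3    4
  c   4    4    3    3    3    4
  b   5    5    4    4    4    4
Edit distance = dp[5][5] = 4

4


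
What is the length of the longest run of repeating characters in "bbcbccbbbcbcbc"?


Input: "bbcbccbbbcbcbc"
Scanning for longest run:
  Position 1 ('b'): continues run of 'b', length=2
  Position 2 ('c'): new char, reset run to 1
  Position 3 ('b'): new char, reset run to 1
  Position 4 ('c'): new char, reset run to 1
  Position 5 ('c'): continues run of 'c', length=2
  Position 6 ('b'): new char, reset run to 1
  Position 7 ('b'): continues run of 'b', length=2
  Position 8 ('b'): continues run of 'b', length=3
  Position 9 ('c'): new char, reset run to 1
  Position 10 ('b'): new char, reset run to 1
  Position 11 ('c'): new char, reset run to 1
  Position 12 ('b'): new char, reset run to 1
  Position 13 ('c'): new char, reset run to 1
Longest run: 'b' with length 3

3


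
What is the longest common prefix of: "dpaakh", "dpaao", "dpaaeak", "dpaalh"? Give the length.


Words: dpaakh, dpaao, dpaaeak, dpaalh
  Position 0: all 'd' => match
  Position 1: all 'p' => match
  Position 2: all 'a' => match
  Position 3: all 'a' => match
  Position 4: ('k', 'o', 'e', 'l') => mismatch, stop
LCP = "dpaa" (length 4)

4


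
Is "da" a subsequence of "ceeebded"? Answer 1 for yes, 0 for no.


Check if "da" is a subsequence of "ceeebded"
Greedy scan:
  Position 0 ('c'): no match needed
  Position 1 ('e'): no match needed
  Position 2 ('e'): no match needed
  Position 3 ('e'): no match needed
  Position 4 ('b'): no match needed
  Position 5 ('d'): matches sub[0] = 'd'
  Position 6 ('e'): no match needed
  Position 7 ('d'): no match needed
Only matched 1/2 characters => not a subsequence

0


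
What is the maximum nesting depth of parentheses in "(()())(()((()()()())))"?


Input: "(()())(()((()()()())))"
Tracking depth:
  Position 0 '(': depth becomes 1
  Position 1 '(': depth becomes 2
  Position 2 ')': depth becomes 1
  Position 3 '(': depth becomes 2
  Position 4 ')': depth becomes 1
  Position 5 ')': depth becomes 0
  Position 6 '(': depth becomes 1
  Position 7 '(': depth becomes 2
  Position 8 ')': depth becomes 1
  Position 9 '(': depth becomes 2
  Position 10 '(': depth becomes 3
  Position 11 '(': depth becomes 4
  Position 12 ')': depth becomes 3
  Position 13 '(': depth becomes 4
  Position 14 ')': depth becomes 3
  Position 15 '(': depth becomes 4
  Position 16 ')': depth becomes 3
  Position 17 '(': depth becomes 4
  Position 18 ')': depth becomes 3
  Position 19 ')': depth becomes 2
  Position 20 ')': depth becomes 1
  Position 21 ')': depth becomes 0
Maximum depth reached: 4

4


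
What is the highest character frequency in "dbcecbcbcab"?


Input: dbcecbcbcab
Character counts:
  'a': 1
  'b': 4
  'c': 4
  'd': 1
  'e': 1
Maximum frequency: 4

4


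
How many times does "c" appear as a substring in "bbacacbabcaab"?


Searching for "c" in "bbacacbabcaab"
Scanning each position:
  Position 0: "b" => no
  Position 1: "b" => no
  Position 2: "a" => no
  Position 3: "c" => MATCH
  Position 4: "a" => no
  Position 5: "c" => MATCH
  Position 6: "b" => no
  Position 7: "a" => no
  Position 8: "b" => no
  Position 9: "c" => MATCH
  Position 10: "a" => no
  Position 11: "a" => no
  Position 12: "b" => no
Total occurrences: 3

3
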